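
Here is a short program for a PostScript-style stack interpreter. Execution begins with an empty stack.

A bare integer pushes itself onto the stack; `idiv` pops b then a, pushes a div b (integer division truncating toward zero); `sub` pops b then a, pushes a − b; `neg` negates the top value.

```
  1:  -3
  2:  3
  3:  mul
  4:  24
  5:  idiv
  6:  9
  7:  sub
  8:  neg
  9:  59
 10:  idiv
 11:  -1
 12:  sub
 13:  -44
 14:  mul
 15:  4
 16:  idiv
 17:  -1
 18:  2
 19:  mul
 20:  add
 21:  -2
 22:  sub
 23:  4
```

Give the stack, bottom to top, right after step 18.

-3   : [-3]
3    : [-3, 3]
mul  : [-9]
24   : [-9, 24]
idiv : [0]
9    : [0, 9]
sub  : [-9]
neg  : [9]
59   : [9, 59]
idiv : [0]
-1   : [0, -1]
sub  : [1]
-44  : [1, -44]
mul  : [-44]
4    : [-44, 4]
idiv : [-11]
-1   : [-11, -1]
2    : [-11, -1, 2]

[-11, -1, 2]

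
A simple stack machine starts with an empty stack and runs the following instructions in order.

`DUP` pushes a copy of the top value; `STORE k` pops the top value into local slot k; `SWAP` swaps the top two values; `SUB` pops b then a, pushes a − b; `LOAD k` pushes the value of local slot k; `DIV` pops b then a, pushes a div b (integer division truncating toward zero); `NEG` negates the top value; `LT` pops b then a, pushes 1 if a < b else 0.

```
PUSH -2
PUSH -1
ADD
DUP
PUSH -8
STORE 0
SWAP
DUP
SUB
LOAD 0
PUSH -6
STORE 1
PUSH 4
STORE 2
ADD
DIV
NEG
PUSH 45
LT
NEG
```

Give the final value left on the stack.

-1

PUSH -2 → -2
PUSH -1 → -2 -1
ADD     → -3
DUP     → -3 -3
PUSH -8 → -3 -3 -8
STORE 0 → -3 -3
SWAP    → -3 -3
DUP     → -3 -3 -3
SUB     → -3 0
LOAD 0  → -3 0 -8
PUSH -6 → -3 0 -8 -6
STORE 1 → -3 0 -8
PUSH 4  → -3 0 -8 4
STORE 2 → -3 0 -8
ADD     → -3 -8
DIV     → 0
NEG     → 0
PUSH 45 → 0 45
LT      → 1
NEG     → -1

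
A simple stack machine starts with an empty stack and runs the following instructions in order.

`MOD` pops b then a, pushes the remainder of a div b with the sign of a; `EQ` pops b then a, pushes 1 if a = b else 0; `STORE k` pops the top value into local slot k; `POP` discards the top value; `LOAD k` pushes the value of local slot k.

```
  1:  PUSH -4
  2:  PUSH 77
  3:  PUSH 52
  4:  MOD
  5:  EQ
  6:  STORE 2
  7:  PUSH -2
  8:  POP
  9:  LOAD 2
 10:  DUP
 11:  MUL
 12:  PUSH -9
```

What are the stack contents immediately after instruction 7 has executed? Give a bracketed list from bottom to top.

PUSH -4 -> -4
PUSH 77 -> -4 77
PUSH 52 -> -4 77 52
MOD     -> -4 25
EQ      -> 0
STORE 2 -> (empty)
PUSH -2 -> -2

[-2]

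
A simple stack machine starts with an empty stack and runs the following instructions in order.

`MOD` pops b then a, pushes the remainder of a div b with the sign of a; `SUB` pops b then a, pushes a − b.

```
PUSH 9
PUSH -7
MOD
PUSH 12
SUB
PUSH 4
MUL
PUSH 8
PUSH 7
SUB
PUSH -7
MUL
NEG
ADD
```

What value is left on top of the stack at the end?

-33

PUSH 9   [9]
PUSH -7  [9, -7]
MOD      [2]
PUSH 12  [2, 12]
SUB      [-10]
PUSH 4   [-10, 4]
MUL      [-40]
PUSH 8   [-40, 8]
PUSH 7   [-40, 8, 7]
SUB      [-40, 1]
PUSH -7  [-40, 1, -7]
MUL      [-40, -7]
NEG      [-40, 7]
ADD      [-33]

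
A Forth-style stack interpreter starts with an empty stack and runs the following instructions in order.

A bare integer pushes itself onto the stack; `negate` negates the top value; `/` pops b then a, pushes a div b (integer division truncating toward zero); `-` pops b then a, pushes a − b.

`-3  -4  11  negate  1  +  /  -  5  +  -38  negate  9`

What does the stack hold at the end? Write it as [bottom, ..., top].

-3      -3
-4      -3 -4
11      -3 -4 11
negate  -3 -4 -11
1       -3 -4 -11 1
+       -3 -4 -10
/       -3 0
-       -3
5       -3 5
+       2
-38     2 -38
negate  2 38
9       2 38 9

[2, 38, 9]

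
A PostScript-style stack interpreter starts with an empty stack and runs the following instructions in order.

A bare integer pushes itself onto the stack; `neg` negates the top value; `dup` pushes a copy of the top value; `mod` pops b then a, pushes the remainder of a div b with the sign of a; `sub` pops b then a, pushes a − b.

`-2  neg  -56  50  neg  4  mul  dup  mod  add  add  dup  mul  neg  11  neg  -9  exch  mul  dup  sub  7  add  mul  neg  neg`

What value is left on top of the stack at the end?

-20412

-2   → -2
neg  → 2
-56  → 2 -56
50   → 2 -56 50
neg  → 2 -56 -50
4    → 2 -56 -50 4
mul  → 2 -56 -200
dup  → 2 -56 -200 -200
mod  → 2 -56 0
add  → 2 -56
add  → -54
dup  → -54 -54
mul  → 2916
neg  → -2916
11   → -2916 11
neg  → -2916 -11
-9   → -2916 -11 -9
exch → -2916 -9 -11
mul  → -2916 99
dup  → -2916 99 99
sub  → -2916 0
7    → -2916 0 7
add  → -2916 7
mul  → -20412
neg  → 20412
neg  → -20412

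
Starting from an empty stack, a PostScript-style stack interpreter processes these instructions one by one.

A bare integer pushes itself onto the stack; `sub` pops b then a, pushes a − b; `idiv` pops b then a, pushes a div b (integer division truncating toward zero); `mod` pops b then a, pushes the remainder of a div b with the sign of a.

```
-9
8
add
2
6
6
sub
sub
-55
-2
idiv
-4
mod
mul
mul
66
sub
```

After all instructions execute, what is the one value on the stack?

-9    [-9]
8     [-9, 8]
add   [-1]
2     [-1, 2]
6     [-1, 2, 6]
6     [-1, 2, 6, 6]
sub   [-1, 2, 0]
sub   [-1, 2]
-55   [-1, 2, -55]
-2    [-1, 2, -55, -2]
idiv  [-1, 2, 27]
-4    [-1, 2, 27, -4]
mod   [-1, 2, 3]
mul   [-1, 6]
mul   [-6]
66    [-6, 66]
sub   [-72]

-72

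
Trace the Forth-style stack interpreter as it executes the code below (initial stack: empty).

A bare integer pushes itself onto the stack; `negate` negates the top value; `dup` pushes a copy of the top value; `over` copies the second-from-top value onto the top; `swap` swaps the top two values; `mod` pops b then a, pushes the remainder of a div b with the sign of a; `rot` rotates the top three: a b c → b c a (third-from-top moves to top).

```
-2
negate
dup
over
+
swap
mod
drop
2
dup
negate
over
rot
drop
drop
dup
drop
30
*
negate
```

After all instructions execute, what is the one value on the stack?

60

-2     : -2
negate : 2
dup    : 2 2
over   : 2 2 2
+      : 2 4
swap   : 4 2
mod    : 0
drop   : (empty)
2      : 2
dup    : 2 2
negate : 2 -2
over   : 2 -2 2
rot    : -2 2 2
drop   : -2 2
drop   : -2
dup    : -2 -2
drop   : -2
30     : -2 30
*      : -60
negate : 60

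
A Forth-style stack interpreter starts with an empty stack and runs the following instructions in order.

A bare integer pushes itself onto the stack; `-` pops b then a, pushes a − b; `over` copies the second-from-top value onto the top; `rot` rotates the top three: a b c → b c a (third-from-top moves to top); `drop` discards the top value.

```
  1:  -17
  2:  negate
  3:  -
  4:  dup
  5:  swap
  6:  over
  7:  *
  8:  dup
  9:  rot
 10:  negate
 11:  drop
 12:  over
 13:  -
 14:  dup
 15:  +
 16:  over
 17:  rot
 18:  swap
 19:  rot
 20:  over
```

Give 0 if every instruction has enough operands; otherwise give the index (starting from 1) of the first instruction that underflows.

-17    → [-17]
negate → [17]
-  — needs 2 operands, stack has 1 → underflow

3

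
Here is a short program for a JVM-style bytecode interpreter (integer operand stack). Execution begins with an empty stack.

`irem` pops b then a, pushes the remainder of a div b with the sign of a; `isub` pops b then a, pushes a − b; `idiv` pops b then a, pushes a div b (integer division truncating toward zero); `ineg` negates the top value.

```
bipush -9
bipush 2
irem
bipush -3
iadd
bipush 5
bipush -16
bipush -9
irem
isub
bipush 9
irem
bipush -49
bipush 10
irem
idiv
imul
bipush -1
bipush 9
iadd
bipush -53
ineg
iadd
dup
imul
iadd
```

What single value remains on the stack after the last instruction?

bipush -9  -> [-9]
bipush 2   -> [-9, 2]
irem       -> [-1]
bipush -3  -> [-1, -3]
iadd       -> [-4]
bipush 5   -> [-4, 5]
bipush -16 -> [-4, 5, -16]
bipush -9  -> [-4, 5, -16, -9]
irem       -> [-4, 5, -7]
isub       -> [-4, 12]
bipush 9   -> [-4, 12, 9]
irem       -> [-4, 3]
bipush -49 -> [-4, 3, -49]
bipush 10  -> [-4, 3, -49, 10]
irem       -> [-4, 3, -9]
idiv       -> [-4, 0]
imul       -> [0]
bipush -1  -> [0, -1]
bipush 9   -> [0, -1, 9]
iadd       -> [0, 8]
bipush -53 -> [0, 8, -53]
ineg       -> [0, 8, 53]
iadd       -> [0, 61]
dup        -> [0, 61, 61]
imul       -> [0, 3721]
iadd       -> [3721]

3721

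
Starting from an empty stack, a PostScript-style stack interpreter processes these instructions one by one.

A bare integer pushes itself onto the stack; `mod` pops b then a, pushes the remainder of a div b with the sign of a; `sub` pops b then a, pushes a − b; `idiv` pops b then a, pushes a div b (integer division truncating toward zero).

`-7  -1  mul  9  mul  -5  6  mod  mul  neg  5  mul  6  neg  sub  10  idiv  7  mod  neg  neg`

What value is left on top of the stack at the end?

4

-7    [-7]
-1    [-7, -1]
mul   [7]
9     [7, 9]
mul   [63]
-5    [63, -5]
6     [63, -5, 6]
mod   [63, -5]
mul   [-315]
neg   [315]
5     [315, 5]
mul   [1575]
6     [1575, 6]
neg   [1575, -6]
sub   [1581]
10    [1581, 10]
idiv  [158]
7     [158, 7]
mod   [4]
neg   [-4]
neg   [4]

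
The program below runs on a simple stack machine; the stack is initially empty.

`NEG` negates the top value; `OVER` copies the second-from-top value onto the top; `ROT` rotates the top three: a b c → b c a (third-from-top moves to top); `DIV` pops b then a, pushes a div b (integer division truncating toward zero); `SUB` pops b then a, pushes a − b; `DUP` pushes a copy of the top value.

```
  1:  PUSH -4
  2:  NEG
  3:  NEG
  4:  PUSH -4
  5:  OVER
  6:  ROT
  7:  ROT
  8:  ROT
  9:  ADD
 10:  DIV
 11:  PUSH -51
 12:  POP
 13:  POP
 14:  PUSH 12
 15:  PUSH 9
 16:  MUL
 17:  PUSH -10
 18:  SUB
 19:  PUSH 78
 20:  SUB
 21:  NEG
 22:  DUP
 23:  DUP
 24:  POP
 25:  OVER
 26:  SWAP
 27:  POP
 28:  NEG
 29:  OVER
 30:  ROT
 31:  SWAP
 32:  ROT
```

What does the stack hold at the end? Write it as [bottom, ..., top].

PUSH -4  -> -4
NEG      -> 4
NEG      -> -4
PUSH -4  -> -4 -4
OVER     -> -4 -4 -4
ROT      -> -4 -4 -4
ROT      -> -4 -4 -4
ROT      -> -4 -4 -4
ADD      -> -4 -8
DIV      -> 0
PUSH -51 -> 0 -51
POP      -> 0
POP      -> (empty)
PUSH 12  -> 12
PUSH 9   -> 12 9
MUL      -> 108
PUSH -10 -> 108 -10
SUB      -> 118
PUSH 78  -> 118 78
SUB      -> 40
NEG      -> -40
DUP      -> -40 -40
DUP      -> -40 -40 -40
POP      -> -40 -40
OVER     -> -40 -40 -40
SWAP     -> -40 -40 -40
POP      -> -40 -40
NEG      -> -40 40
OVER     -> -40 40 -40
ROT      -> 40 -40 -40
SWAP     -> 40 -40 -40
ROT      -> -40 -40 40

[-40, -40, 40]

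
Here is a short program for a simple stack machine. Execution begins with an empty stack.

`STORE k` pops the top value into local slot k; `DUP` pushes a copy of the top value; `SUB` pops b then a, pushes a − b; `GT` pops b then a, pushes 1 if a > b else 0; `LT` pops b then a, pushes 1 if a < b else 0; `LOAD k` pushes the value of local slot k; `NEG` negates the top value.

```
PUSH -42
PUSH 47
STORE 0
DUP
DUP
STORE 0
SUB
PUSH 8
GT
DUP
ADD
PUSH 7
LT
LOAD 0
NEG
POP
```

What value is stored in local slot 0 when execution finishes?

PUSH -42 : [-42]
PUSH 47  : [-42, 47]
STORE 0  : [-42]
DUP      : [-42, -42]
DUP      : [-42, -42, -42]
STORE 0  : [-42, -42]
SUB      : [0]
PUSH 8   : [0, 8]
GT       : [0]
DUP      : [0, 0]
ADD      : [0]
PUSH 7   : [0, 7]
LT       : [1]
LOAD 0   : [1, -42]
NEG      : [1, 42]
POP      : [1]

-42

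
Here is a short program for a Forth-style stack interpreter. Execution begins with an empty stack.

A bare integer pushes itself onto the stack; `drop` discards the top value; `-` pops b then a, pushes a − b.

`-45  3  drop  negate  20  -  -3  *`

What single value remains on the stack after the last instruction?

-45    → -45
3      → -45 3
drop   → -45
negate → 45
20     → 45 20
-      → 25
-3     → 25 -3
*      → -75

-75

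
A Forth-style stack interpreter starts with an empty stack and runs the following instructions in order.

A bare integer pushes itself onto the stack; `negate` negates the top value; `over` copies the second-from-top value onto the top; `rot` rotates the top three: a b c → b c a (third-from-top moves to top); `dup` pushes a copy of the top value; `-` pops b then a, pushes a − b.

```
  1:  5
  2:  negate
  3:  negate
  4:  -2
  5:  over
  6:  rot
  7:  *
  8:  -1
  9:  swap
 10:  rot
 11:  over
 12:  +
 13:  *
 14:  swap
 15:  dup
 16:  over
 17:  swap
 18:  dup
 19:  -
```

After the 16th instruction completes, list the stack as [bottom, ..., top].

[575, -1, -1, -1]

5      -> 5
negate -> -5
negate -> 5
-2     -> 5 -2
over   -> 5 -2 5
rot    -> -2 5 5
*      -> -2 25
-1     -> -2 25 -1
swap   -> -2 -1 25
rot    -> -1 25 -2
over   -> -1 25 -2 25
+      -> -1 25 23
*      -> -1 575
swap   -> 575 -1
dup    -> 575 -1 -1
over   -> 575 -1 -1 -1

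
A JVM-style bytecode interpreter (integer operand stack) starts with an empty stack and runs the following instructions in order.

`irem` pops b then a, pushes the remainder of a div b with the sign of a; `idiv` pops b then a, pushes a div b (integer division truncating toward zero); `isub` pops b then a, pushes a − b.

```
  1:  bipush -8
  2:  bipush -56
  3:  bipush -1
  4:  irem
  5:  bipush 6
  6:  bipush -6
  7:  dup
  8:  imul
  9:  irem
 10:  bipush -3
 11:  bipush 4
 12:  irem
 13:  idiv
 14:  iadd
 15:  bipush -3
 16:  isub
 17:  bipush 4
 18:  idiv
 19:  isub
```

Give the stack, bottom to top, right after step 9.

[-8, 0, 6]

bipush -8  → -8
bipush -56 → -8 -56
bipush -1  → -8 -56 -1
irem       → -8 0
bipush 6   → -8 0 6
bipush -6  → -8 0 6 -6
dup        → -8 0 6 -6 -6
imul       → -8 0 6 36
irem       → -8 0 6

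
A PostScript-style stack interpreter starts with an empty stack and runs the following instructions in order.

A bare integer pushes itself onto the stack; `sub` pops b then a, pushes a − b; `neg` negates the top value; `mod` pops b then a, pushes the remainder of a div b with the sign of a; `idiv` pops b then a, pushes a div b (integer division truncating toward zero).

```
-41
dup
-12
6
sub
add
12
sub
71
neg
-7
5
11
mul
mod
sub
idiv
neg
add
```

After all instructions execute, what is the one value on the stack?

-42

-41  -> [-41]
dup  -> [-41, -41]
-12  -> [-41, -41, -12]
6    -> [-41, -41, -12, 6]
sub  -> [-41, -41, -18]
add  -> [-41, -59]
12   -> [-41, -59, 12]
sub  -> [-41, -71]
71   -> [-41, -71, 71]
neg  -> [-41, -71, -71]
-7   -> [-41, -71, -71, -7]
5    -> [-41, -71, -71, -7, 5]
11   -> [-41, -71, -71, -7, 5, 11]
mul  -> [-41, -71, -71, -7, 55]
mod  -> [-41, -71, -71, -7]
sub  -> [-41, -71, -64]
idiv -> [-41, 1]
neg  -> [-41, -1]
add  -> [-42]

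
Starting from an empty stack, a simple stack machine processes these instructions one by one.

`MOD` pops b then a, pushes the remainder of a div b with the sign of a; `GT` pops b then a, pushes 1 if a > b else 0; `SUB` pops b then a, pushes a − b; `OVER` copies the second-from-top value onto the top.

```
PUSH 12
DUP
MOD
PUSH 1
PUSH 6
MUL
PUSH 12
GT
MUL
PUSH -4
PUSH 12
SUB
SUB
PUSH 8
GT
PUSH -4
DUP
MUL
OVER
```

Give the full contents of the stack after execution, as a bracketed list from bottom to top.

[1, 16, 1]

PUSH 12 → [12]
DUP     → [12, 12]
MOD     → [0]
PUSH 1  → [0, 1]
PUSH 6  → [0, 1, 6]
MUL     → [0, 6]
PUSH 12 → [0, 6, 12]
GT      → [0, 0]
MUL     → [0]
PUSH -4 → [0, -4]
PUSH 12 → [0, -4, 12]
SUB     → [0, -16]
SUB     → [16]
PUSH 8  → [16, 8]
GT      → [1]
PUSH -4 → [1, -4]
DUP     → [1, -4, -4]
MUL     → [1, 16]
OVER    → [1, 16, 1]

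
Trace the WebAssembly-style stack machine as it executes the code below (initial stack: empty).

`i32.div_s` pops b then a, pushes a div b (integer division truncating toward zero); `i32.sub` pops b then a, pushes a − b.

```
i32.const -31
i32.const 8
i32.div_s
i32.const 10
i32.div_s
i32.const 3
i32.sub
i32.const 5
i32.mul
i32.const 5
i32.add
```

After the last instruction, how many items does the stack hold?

i32.const -31 -> -31
i32.const 8   -> -31 8
i32.div_s     -> -3
i32.const 10  -> -3 10
i32.div_s     -> 0
i32.const 3   -> 0 3
i32.sub       -> -3
i32.const 5   -> -3 5
i32.mul       -> -15
i32.const 5   -> -15 5
i32.add       -> -10

1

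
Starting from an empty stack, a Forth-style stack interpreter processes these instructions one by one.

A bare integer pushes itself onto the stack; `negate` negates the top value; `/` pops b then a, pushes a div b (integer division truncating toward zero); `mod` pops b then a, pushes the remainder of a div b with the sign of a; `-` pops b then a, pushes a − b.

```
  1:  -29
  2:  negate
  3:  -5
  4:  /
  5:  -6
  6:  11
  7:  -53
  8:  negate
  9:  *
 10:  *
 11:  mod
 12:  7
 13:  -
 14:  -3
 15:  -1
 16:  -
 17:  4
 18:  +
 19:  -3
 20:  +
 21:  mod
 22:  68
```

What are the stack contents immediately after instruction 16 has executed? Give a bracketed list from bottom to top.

[-12, -2]

-29     [-29]
negate  [29]
-5      [29, -5]
/       [-5]
-6      [-5, -6]
11      [-5, -6, 11]
-53     [-5, -6, 11, -53]
negate  [-5, -6, 11, 53]
*       [-5, -6, 583]
*       [-5, -3498]
mod     [-5]
7       [-5, 7]
-       [-12]
-3      [-12, -3]
-1      [-12, -3, -1]
-       [-12, -2]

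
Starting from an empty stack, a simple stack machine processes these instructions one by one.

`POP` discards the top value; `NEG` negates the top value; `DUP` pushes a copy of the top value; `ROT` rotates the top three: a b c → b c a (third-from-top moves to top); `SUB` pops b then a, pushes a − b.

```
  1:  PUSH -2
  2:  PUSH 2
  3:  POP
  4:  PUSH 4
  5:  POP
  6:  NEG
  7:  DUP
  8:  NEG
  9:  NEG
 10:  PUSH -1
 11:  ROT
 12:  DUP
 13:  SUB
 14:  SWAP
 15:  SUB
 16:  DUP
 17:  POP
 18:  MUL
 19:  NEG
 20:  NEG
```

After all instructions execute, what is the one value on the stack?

2

PUSH -2  -2
PUSH 2   -2 2
POP      -2
PUSH 4   -2 4
POP      -2
NEG      2
DUP      2 2
NEG      2 -2
NEG      2 2
PUSH -1  2 2 -1
ROT      2 -1 2
DUP      2 -1 2 2
SUB      2 -1 0
SWAP     2 0 -1
SUB      2 1
DUP      2 1 1
POP      2 1
MUL      2
NEG      -2
NEG      2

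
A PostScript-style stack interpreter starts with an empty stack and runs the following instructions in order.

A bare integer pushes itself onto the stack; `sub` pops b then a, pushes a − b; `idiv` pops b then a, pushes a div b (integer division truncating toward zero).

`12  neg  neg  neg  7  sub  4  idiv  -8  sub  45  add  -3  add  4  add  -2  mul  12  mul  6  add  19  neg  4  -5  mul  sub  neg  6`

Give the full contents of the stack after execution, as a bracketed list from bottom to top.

[-1194, -1, 6]

12   -> 12
neg  -> -12
neg  -> 12
neg  -> -12
7    -> -12 7
sub  -> -19
4    -> -19 4
idiv -> -4
-8   -> -4 -8
sub  -> 4
45   -> 4 45
add  -> 49
-3   -> 49 -3
add  -> 46
4    -> 46 4
add  -> 50
-2   -> 50 -2
mul  -> -100
12   -> -100 12
mul  -> -1200
6    -> -1200 6
add  -> -1194
19   -> -1194 19
neg  -> -1194 -19
4    -> -1194 -19 4
-5   -> -1194 -19 4 -5
mul  -> -1194 -19 -20
sub  -> -1194 1
neg  -> -1194 -1
6    -> -1194 -1 6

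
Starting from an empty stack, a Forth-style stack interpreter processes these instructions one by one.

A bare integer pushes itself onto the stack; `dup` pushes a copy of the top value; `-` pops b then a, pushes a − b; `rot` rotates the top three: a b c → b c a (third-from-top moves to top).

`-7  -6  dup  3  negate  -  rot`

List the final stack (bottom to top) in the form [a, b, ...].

-7     -> -7
-6     -> -7 -6
dup    -> -7 -6 -6
3      -> -7 -6 -6 3
negate -> -7 -6 -6 -3
-      -> -7 -6 -3
rot    -> -6 -3 -7

[-6, -3, -7]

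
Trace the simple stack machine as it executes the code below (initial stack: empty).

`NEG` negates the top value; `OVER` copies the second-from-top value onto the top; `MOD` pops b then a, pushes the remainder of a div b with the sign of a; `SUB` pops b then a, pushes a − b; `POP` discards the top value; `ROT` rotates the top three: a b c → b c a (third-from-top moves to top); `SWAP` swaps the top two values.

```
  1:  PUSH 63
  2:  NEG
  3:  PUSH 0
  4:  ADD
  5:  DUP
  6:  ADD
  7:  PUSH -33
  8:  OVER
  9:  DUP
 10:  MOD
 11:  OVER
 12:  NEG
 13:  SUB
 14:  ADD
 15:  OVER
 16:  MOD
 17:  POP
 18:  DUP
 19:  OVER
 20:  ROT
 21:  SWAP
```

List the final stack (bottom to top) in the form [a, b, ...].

[-126, -126, -126]

PUSH 63   [63]
NEG       [-63]
PUSH 0    [-63, 0]
ADD       [-63]
DUP       [-63, -63]
ADD       [-126]
PUSH -33  [-126, -33]
OVER      [-126, -33, -126]
DUP       [-126, -33, -126, -126]
MOD       [-126, -33, 0]
OVER      [-126, -33, 0, -33]
NEG       [-126, -33, 0, 33]
SUB       [-126, -33, -33]
ADD       [-126, -66]
OVER      [-126, -66, -126]
MOD       [-126, -66]
POP       [-126]
DUP       [-126, -126]
OVER      [-126, -126, -126]
ROT       [-126, -126, -126]
SWAP      [-126, -126, -126]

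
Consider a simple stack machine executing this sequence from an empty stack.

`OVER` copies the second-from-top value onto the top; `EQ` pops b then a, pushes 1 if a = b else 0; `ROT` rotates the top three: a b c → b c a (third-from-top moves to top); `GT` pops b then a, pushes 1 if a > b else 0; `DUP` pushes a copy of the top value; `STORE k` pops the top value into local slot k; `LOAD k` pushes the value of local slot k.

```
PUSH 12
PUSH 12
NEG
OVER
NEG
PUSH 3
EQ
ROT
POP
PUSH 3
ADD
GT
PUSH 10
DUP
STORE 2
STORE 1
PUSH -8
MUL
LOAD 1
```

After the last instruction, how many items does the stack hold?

2

PUSH 12 → [12]
PUSH 12 → [12, 12]
NEG     → [12, -12]
OVER    → [12, -12, 12]
NEG     → [12, -12, -12]
PUSH 3  → [12, -12, -12, 3]
EQ      → [12, -12, 0]
ROT     → [-12, 0, 12]
POP     → [-12, 0]
PUSH 3  → [-12, 0, 3]
ADD     → [-12, 3]
GT      → [0]
PUSH 10 → [0, 10]
DUP     → [0, 10, 10]
STORE 2 → [0, 10]
STORE 1 → [0]
PUSH -8 → [0, -8]
MUL     → [0]
LOAD 1  → [0, 10]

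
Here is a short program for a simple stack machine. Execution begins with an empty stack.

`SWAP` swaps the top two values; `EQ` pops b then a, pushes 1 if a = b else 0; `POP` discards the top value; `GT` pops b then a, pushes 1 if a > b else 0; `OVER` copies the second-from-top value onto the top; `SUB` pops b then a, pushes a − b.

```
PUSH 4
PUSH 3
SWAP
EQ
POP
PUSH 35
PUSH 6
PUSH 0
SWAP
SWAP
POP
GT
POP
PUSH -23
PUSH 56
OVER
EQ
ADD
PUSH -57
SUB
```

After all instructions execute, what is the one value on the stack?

34

PUSH 4   → 4
PUSH 3   → 4 3
SWAP     → 3 4
EQ       → 0
POP      → (empty)
PUSH 35  → 35
PUSH 6   → 35 6
PUSH 0   → 35 6 0
SWAP     → 35 0 6
SWAP     → 35 6 0
POP      → 35 6
GT       → 1
POP      → (empty)
PUSH -23 → -23
PUSH 56  → -23 56
OVER     → -23 56 -23
EQ       → -23 0
ADD      → -23
PUSH -57 → -23 -57
SUB      → 34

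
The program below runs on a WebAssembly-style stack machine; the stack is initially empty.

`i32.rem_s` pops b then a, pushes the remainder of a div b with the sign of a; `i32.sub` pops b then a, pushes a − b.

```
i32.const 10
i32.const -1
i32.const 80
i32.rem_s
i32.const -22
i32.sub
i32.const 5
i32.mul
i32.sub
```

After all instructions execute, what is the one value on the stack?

i32.const 10   [10]
i32.const -1   [10, -1]
i32.const 80   [10, -1, 80]
i32.rem_s      [10, -1]
i32.const -22  [10, -1, -22]
i32.sub        [10, 21]
i32.const 5    [10, 21, 5]
i32.mul        [10, 105]
i32.sub        [-95]

-95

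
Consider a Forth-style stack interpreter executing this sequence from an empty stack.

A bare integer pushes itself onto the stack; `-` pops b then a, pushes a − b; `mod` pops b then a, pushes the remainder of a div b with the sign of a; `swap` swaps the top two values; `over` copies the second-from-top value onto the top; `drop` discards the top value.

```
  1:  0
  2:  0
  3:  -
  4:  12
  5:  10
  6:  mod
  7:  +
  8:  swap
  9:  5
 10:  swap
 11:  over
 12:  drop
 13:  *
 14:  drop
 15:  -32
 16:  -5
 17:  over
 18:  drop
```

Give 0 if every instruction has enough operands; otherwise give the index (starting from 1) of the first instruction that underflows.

0    [0]
0    [0, 0]
-    [0]
12   [0, 12]
10   [0, 12, 10]
mod  [0, 2]
+    [2]
swap  — needs 2 operands, stack has 1 → underflow

8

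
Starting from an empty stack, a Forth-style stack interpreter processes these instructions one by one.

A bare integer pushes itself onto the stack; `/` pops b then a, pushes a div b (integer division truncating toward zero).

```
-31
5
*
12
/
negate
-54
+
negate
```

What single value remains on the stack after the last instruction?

-31    → -31
5      → -31 5
*      → -155
12     → -155 12
/      → -12
negate → 12
-54    → 12 -54
+      → -42
negate → 42

42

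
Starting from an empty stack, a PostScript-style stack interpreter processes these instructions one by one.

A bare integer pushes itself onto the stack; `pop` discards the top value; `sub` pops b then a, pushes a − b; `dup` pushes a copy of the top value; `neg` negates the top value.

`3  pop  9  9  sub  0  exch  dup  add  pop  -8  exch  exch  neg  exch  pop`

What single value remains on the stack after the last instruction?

8

3    : 3
pop  : (empty)
9    : 9
9    : 9 9
sub  : 0
0    : 0 0
exch : 0 0
dup  : 0 0 0
add  : 0 0
pop  : 0
-8   : 0 -8
exch : -8 0
exch : 0 -8
neg  : 0 8
exch : 8 0
pop  : 8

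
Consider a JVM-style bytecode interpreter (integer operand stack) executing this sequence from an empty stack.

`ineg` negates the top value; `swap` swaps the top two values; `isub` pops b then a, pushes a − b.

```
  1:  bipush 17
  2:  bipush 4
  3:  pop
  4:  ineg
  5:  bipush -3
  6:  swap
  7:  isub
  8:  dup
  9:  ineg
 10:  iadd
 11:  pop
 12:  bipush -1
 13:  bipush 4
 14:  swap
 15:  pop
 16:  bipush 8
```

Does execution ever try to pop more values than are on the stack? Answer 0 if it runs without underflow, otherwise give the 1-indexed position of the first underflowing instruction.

bipush 17 → 17
bipush 4  → 17 4
pop       → 17
ineg      → -17
bipush -3 → -17 -3
swap      → -3 -17
isub      → 14
dup       → 14 14
ineg      → 14 -14
iadd      → 0
pop       → (empty)
bipush -1 → -1
bipush 4  → -1 4
swap      → 4 -1
pop       → 4
bipush 8  → 4 8

0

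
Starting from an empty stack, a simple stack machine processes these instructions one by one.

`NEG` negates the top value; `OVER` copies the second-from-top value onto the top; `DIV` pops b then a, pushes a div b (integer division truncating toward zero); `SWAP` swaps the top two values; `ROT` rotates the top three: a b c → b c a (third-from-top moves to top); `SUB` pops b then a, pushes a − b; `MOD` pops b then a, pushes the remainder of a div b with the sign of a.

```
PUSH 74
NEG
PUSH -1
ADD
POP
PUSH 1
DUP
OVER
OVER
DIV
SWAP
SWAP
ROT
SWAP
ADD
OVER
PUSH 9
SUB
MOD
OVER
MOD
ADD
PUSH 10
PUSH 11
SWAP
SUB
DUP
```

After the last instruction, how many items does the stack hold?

PUSH 74  [74]
NEG      [-74]
PUSH -1  [-74, -1]
ADD      [-75]
POP      []
PUSH 1   [1]
DUP      [1, 1]
OVER     [1, 1, 1]
OVER     [1, 1, 1, 1]
DIV      [1, 1, 1]
SWAP     [1, 1, 1]
SWAP     [1, 1, 1]
ROT      [1, 1, 1]
SWAP     [1, 1, 1]
ADD      [1, 2]
OVER     [1, 2, 1]
PUSH 9   [1, 2, 1, 9]
SUB      [1, 2, -8]
MOD      [1, 2]
OVER     [1, 2, 1]
MOD      [1, 0]
ADD      [1]
PUSH 10  [1, 10]
PUSH 11  [1, 10, 11]
SWAP     [1, 11, 10]
SUB      [1, 1]
DUP      [1, 1, 1]

3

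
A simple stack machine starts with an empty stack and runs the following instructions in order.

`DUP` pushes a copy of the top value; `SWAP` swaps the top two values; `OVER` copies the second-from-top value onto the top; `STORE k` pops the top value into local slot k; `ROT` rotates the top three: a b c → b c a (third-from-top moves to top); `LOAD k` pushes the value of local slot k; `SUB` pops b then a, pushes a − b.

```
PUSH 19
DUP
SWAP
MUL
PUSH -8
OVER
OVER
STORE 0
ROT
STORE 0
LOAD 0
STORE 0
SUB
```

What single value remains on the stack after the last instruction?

PUSH 19 : [19]
DUP     : [19, 19]
SWAP    : [19, 19]
MUL     : [361]
PUSH -8 : [361, -8]
OVER    : [361, -8, 361]
OVER    : [361, -8, 361, -8]
STORE 0 : [361, -8, 361]
ROT     : [-8, 361, 361]
STORE 0 : [-8, 361]
LOAD 0  : [-8, 361, 361]
STORE 0 : [-8, 361]
SUB     : [-369]

-369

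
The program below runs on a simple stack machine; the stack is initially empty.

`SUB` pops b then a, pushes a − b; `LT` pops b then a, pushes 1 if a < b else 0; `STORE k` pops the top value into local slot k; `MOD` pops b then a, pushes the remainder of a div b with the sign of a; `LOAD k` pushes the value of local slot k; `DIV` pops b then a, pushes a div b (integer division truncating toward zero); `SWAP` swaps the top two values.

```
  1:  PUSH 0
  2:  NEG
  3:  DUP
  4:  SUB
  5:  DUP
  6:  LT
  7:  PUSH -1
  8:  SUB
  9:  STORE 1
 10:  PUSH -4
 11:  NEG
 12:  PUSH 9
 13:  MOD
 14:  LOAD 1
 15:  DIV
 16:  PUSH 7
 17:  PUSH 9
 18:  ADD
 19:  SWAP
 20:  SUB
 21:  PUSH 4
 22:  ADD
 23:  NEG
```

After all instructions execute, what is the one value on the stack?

-16

PUSH 0  → 0
NEG     → 0
DUP     → 0 0
SUB     → 0
DUP     → 0 0
LT      → 0
PUSH -1 → 0 -1
SUB     → 1
STORE 1 → (empty)
PUSH -4 → -4
NEG     → 4
PUSH 9  → 4 9
MOD     → 4
LOAD 1  → 4 1
DIV     → 4
PUSH 7  → 4 7
PUSH 9  → 4 7 9
ADD     → 4 16
SWAP    → 16 4
SUB     → 12
PUSH 4  → 12 4
ADD     → 16
NEG     → -16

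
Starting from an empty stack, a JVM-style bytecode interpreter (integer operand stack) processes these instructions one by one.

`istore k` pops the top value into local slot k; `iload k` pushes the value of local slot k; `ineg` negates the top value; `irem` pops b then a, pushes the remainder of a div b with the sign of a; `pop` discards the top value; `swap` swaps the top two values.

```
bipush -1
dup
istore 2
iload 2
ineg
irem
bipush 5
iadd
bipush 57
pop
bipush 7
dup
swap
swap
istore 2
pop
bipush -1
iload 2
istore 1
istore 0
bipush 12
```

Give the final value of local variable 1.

bipush -1  -1
dup        -1 -1
istore 2   -1
iload 2    -1 -1
ineg       -1 1
irem       0
bipush 5   0 5
iadd       5
bipush 57  5 57
pop        5
bipush 7   5 7
dup        5 7 7
swap       5 7 7
swap       5 7 7
istore 2   5 7
pop        5
bipush -1  5 -1
iload 2    5 -1 7
istore 1   5 -1
istore 0   5
bipush 12  5 12

7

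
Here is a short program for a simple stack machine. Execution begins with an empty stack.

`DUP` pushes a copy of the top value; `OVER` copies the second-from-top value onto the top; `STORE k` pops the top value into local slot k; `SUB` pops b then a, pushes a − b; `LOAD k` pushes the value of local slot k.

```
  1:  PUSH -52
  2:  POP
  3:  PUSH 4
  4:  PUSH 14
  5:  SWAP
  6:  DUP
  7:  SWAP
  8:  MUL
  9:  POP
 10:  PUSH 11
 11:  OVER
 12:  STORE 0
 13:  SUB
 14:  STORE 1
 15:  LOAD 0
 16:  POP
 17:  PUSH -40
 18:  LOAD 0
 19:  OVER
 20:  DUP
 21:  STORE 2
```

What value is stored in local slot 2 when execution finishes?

PUSH -52 -> -52
POP      -> (empty)
PUSH 4   -> 4
PUSH 14  -> 4 14
SWAP     -> 14 4
DUP      -> 14 4 4
SWAP     -> 14 4 4
MUL      -> 14 16
POP      -> 14
PUSH 11  -> 14 11
OVER     -> 14 11 14
STORE 0  -> 14 11
SUB      -> 3
STORE 1  -> (empty)
LOAD 0   -> 14
POP      -> (empty)
PUSH -40 -> -40
LOAD 0   -> -40 14
OVER     -> -40 14 -40
DUP      -> -40 14 -40 -40
STORE 2  -> -40 14 -40

-40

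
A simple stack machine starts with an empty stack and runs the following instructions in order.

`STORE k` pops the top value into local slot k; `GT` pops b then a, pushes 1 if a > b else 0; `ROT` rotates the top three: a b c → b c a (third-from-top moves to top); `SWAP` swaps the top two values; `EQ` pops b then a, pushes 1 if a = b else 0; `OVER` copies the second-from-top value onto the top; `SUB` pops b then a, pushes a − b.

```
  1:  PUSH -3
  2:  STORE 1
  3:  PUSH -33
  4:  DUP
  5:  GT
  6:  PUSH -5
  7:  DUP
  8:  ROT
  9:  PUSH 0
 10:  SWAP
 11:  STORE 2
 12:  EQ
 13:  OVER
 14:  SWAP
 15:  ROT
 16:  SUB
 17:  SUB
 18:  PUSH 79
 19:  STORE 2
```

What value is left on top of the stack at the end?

PUSH -3   -3
STORE 1   (empty)
PUSH -33  -33
DUP       -33 -33
GT        0
PUSH -5   0 -5
DUP       0 -5 -5
ROT       -5 -5 0
PUSH 0    -5 -5 0 0
SWAP      -5 -5 0 0
STORE 2   -5 -5 0
EQ        -5 0
OVER      -5 0 -5
SWAP      -5 -5 0
ROT       -5 0 -5
SUB       -5 5
SUB       -10
PUSH 79   -10 79
STORE 2   -10

-10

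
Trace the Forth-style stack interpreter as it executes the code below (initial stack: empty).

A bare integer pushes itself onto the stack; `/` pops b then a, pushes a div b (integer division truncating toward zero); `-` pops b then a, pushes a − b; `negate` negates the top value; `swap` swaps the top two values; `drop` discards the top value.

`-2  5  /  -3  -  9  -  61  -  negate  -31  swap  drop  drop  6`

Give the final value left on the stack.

-2      -2
5       -2 5
/       0
-3      0 -3
-       3
9       3 9
-       -6
61      -6 61
-       -67
negate  67
-31     67 -31
swap    -31 67
drop    -31
drop    (empty)
6       6

6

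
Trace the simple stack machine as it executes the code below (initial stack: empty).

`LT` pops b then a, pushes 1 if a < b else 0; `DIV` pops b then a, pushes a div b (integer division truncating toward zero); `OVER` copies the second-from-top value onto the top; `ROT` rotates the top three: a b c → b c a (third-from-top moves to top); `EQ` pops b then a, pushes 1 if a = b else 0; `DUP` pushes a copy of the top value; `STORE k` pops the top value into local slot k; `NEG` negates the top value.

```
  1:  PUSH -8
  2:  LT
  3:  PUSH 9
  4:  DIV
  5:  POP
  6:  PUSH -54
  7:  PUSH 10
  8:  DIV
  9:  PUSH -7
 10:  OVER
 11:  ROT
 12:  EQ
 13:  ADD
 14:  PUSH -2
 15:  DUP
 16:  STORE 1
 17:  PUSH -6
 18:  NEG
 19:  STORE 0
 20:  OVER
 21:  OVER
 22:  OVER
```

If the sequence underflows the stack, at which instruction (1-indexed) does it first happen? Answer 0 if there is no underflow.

2

PUSH -8 : -8
LT  — needs 2 operands, stack has 1 → underflow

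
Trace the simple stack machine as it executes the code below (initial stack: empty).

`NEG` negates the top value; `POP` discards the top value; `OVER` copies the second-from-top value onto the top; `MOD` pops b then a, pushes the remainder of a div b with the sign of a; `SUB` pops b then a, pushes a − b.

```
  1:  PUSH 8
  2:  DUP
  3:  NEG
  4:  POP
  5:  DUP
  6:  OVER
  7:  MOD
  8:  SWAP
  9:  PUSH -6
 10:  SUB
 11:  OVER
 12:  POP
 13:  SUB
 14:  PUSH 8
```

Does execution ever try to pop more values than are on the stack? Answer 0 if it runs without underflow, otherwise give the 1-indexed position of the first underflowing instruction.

PUSH 8  : 8
DUP     : 8 8
NEG     : 8 -8
POP     : 8
DUP     : 8 8
OVER    : 8 8 8
MOD     : 8 0
SWAP    : 0 8
PUSH -6 : 0 8 -6
SUB     : 0 14
OVER    : 0 14 0
POP     : 0 14
SUB     : -14
PUSH 8  : -14 8

0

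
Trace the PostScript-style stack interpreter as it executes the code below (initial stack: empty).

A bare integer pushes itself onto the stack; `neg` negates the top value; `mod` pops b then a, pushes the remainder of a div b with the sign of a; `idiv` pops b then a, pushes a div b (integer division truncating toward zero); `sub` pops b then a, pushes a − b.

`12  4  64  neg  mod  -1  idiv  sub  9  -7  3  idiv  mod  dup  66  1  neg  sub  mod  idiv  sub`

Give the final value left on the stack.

15

12   -> 12
4    -> 12 4
64   -> 12 4 64
neg  -> 12 4 -64
mod  -> 12 4
-1   -> 12 4 -1
idiv -> 12 -4
sub  -> 16
9    -> 16 9
-7   -> 16 9 -7
3    -> 16 9 -7 3
idiv -> 16 9 -2
mod  -> 16 1
dup  -> 16 1 1
66   -> 16 1 1 66
1    -> 16 1 1 66 1
neg  -> 16 1 1 66 -1
sub  -> 16 1 1 67
mod  -> 16 1 1
idiv -> 16 1
sub  -> 15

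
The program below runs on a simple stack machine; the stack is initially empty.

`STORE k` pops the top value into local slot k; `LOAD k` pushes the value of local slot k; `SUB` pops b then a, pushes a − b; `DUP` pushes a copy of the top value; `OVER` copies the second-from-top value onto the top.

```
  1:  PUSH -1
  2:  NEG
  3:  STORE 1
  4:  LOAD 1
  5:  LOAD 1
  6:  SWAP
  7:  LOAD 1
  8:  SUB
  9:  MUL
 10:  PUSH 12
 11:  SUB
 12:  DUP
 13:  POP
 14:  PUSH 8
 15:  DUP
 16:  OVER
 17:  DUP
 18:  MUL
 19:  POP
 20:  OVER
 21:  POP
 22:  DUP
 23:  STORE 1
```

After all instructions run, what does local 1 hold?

8

PUSH -1  [-1]
NEG      [1]
STORE 1  []
LOAD 1   [1]
LOAD 1   [1, 1]
SWAP     [1, 1]
LOAD 1   [1, 1, 1]
SUB      [1, 0]
MUL      [0]
PUSH 12  [0, 12]
SUB      [-12]
DUP      [-12, -12]
POP      [-12]
PUSH 8   [-12, 8]
DUP      [-12, 8, 8]
OVER     [-12, 8, 8, 8]
DUP      [-12, 8, 8, 8, 8]
MUL      [-12, 8, 8, 64]
POP      [-12, 8, 8]
OVER     [-12, 8, 8, 8]
POP      [-12, 8, 8]
DUP      [-12, 8, 8, 8]
STORE 1  [-12, 8, 8]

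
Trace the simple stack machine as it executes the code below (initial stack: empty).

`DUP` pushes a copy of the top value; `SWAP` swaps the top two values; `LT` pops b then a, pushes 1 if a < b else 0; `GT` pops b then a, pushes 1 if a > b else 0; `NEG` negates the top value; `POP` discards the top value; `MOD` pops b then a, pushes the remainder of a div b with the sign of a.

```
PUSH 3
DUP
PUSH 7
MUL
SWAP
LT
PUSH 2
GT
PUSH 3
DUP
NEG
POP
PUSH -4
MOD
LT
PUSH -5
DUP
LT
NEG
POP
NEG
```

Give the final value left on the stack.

-1

PUSH 3  → [3]
DUP     → [3, 3]
PUSH 7  → [3, 3, 7]
MUL     → [3, 21]
SWAP    → [21, 3]
LT      → [0]
PUSH 2  → [0, 2]
GT      → [0]
PUSH 3  → [0, 3]
DUP     → [0, 3, 3]
NEG     → [0, 3, -3]
POP     → [0, 3]
PUSH -4 → [0, 3, -4]
MOD     → [0, 3]
LT      → [1]
PUSH -5 → [1, -5]
DUP     → [1, -5, -5]
LT      → [1, 0]
NEG     → [1, 0]
POP     → [1]
NEG     → [-1]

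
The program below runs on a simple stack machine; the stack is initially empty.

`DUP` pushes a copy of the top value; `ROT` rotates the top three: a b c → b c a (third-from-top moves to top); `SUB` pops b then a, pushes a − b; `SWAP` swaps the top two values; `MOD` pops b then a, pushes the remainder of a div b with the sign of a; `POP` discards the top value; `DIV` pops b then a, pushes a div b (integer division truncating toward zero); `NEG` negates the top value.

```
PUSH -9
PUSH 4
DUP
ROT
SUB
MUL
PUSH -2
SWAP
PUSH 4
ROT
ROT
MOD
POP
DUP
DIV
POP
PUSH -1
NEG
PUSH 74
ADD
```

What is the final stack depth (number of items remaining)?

1

PUSH -9 -> [-9]
PUSH 4  -> [-9, 4]
DUP     -> [-9, 4, 4]
ROT     -> [4, 4, -9]
SUB     -> [4, 13]
MUL     -> [52]
PUSH -2 -> [52, -2]
SWAP    -> [-2, 52]
PUSH 4  -> [-2, 52, 4]
ROT     -> [52, 4, -2]
ROT     -> [4, -2, 52]
MOD     -> [4, -2]
POP     -> [4]
DUP     -> [4, 4]
DIV     -> [1]
POP     -> []
PUSH -1 -> [-1]
NEG     -> [1]
PUSH 74 -> [1, 74]
ADD     -> [75]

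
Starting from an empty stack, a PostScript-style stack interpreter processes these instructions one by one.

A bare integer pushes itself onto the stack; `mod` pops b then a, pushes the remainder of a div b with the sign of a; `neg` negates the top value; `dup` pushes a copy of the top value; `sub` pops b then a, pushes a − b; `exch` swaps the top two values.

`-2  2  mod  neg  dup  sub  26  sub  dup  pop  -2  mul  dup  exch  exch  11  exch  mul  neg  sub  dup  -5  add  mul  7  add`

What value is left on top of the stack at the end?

-2   → -2
2    → -2 2
mod  → 0
neg  → 0
dup  → 0 0
sub  → 0
26   → 0 26
sub  → -26
dup  → -26 -26
pop  → -26
-2   → -26 -2
mul  → 52
dup  → 52 52
exch → 52 52
exch → 52 52
11   → 52 52 11
exch → 52 11 52
mul  → 52 572
neg  → 52 -572
sub  → 624
dup  → 624 624
-5   → 624 624 -5
add  → 624 619
mul  → 386256
7    → 386256 7
add  → 386263

386263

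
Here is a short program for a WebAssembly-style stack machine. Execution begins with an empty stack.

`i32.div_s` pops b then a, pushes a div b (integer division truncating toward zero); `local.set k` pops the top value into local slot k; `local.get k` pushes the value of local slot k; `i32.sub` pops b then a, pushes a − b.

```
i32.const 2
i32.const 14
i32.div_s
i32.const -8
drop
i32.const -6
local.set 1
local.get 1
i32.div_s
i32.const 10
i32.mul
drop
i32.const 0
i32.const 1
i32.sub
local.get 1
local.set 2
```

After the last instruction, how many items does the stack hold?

i32.const 2   2
i32.const 14  2 14
i32.div_s     0
i32.const -8  0 -8
drop          0
i32.const -6  0 -6
local.set 1   0
local.get 1   0 -6
i32.div_s     0
i32.const 10  0 10
i32.mul       0
drop          (empty)
i32.const 0   0
i32.const 1   0 1
i32.sub       -1
local.get 1   -1 -6
local.set 2   -1

1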